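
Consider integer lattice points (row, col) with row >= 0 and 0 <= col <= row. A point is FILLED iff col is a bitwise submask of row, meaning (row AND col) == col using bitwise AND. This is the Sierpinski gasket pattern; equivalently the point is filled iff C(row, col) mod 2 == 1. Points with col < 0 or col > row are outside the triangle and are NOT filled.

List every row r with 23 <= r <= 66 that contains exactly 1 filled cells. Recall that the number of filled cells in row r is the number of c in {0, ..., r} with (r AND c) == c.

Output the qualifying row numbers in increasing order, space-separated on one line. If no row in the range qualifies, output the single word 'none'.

Answer: none

Derivation:
Row r has 2^popcount(r) filled cells, so we need popcount(r) = log2(1) = 0.
Scan r = 23..66 and keep those with exactly 0 one-bits:
r=23=10111 popcount=4 -> skip
r=24=11000 popcount=2 -> skip
r=25=11001 popcount=3 -> skip
r=26=11010 popcount=3 -> skip
r=27=11011 popcount=4 -> skip
r=28=11100 popcount=3 -> skip
r=29=11101 popcount=4 -> skip
r=30=11110 popcount=4 -> skip
r=31=11111 popcount=5 -> skip
r=32=100000 popcount=1 -> skip
r=33=100001 popcount=2 -> skip
r=34=100010 popcount=2 -> skip
r=35=100011 popcount=3 -> skip
r=36=100100 popcount=2 -> skip
r=37=100101 popcount=3 -> skip
r=38=100110 popcount=3 -> skip
r=39=100111 popcount=4 -> skip
r=40=101000 popcount=2 -> skip
r=41=101001 popcount=3 -> skip
r=42=101010 popcount=3 -> skip
r=43=101011 popcount=4 -> skip
r=44=101100 popcount=3 -> skip
r=45=101101 popcount=4 -> skip
r=46=101110 popcount=4 -> skip
r=47=101111 popcount=5 -> skip
r=48=110000 popcount=2 -> skip
r=49=110001 popcount=3 -> skip
r=50=110010 popcount=3 -> skip
r=51=110011 popcount=4 -> skip
r=52=110100 popcount=3 -> skip
r=53=110101 popcount=4 -> skip
r=54=110110 popcount=4 -> skip
r=55=110111 popcount=5 -> skip
r=56=111000 popcount=3 -> skip
r=57=111001 popcount=4 -> skip
r=58=111010 popcount=4 -> skip
r=59=111011 popcount=5 -> skip
r=60=111100 popcount=4 -> skip
r=61=111101 popcount=5 -> skip
r=62=111110 popcount=5 -> skip
r=63=111111 popcount=6 -> skip
r=64=1000000 popcount=1 -> skip
r=65=1000001 popcount=2 -> skip
r=66=1000010 popcount=2 -> skip
Kept rows: none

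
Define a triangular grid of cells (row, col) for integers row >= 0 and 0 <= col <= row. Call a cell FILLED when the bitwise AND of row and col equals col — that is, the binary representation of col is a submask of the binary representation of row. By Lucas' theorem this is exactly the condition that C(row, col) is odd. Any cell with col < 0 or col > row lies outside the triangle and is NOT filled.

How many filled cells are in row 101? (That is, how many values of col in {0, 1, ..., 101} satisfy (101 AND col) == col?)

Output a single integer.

Answer: 16

Derivation:
101 in binary = 1100101
popcount(101) = number of 1-bits in 1100101 = 4
A col c satisfies (101 AND c) == c iff every set bit of c is also set in 101; each of the 4 set bits of 101 can independently be on or off in c.
count = 2^4 = 16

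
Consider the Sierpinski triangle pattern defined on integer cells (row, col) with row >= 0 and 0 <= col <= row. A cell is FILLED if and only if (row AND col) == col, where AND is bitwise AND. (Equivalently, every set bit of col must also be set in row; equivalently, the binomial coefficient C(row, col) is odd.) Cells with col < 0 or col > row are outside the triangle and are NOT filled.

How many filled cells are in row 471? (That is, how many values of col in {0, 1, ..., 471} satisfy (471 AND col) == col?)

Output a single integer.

471 in binary = 111010111
popcount(471) = number of 1-bits in 111010111 = 7
A col c satisfies (471 AND c) == c iff every set bit of c is also set in 471; each of the 7 set bits of 471 can independently be on or off in c.
count = 2^7 = 128

Answer: 128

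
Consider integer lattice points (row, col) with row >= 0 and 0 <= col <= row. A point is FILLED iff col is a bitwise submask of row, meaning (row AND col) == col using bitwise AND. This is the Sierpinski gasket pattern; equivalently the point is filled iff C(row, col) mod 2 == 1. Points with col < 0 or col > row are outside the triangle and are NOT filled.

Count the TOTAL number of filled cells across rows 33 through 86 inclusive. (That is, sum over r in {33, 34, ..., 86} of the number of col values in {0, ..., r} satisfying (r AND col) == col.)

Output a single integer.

Answer: 722

Derivation:
r33=100001 pc2: +4 =4
r34=100010 pc2: +4 =8
r35=100011 pc3: +8 =16
r36=100100 pc2: +4 =20
r37=100101 pc3: +8 =28
r38=100110 pc3: +8 =36
r39=100111 pc4: +16 =52
r40=101000 pc2: +4 =56
r41=101001 pc3: +8 =64
r42=101010 pc3: +8 =72
r43=101011 pc4: +16 =88
r44=101100 pc3: +8 =96
r45=101101 pc4: +16 =112
r46=101110 pc4: +16 =128
r47=101111 pc5: +32 =160
r48=110000 pc2: +4 =164
r49=110001 pc3: +8 =172
r50=110010 pc3: +8 =180
r51=110011 pc4: +16 =196
r52=110100 pc3: +8 =204
r53=110101 pc4: +16 =220
r54=110110 pc4: +16 =236
r55=110111 pc5: +32 =268
r56=111000 pc3: +8 =276
r57=111001 pc4: +16 =292
r58=111010 pc4: +16 =308
r59=111011 pc5: +32 =340
r60=111100 pc4: +16 =356
r61=111101 pc5: +32 =388
r62=111110 pc5: +32 =420
r63=111111 pc6: +64 =484
r64=1000000 pc1: +2 =486
r65=1000001 pc2: +4 =490
r66=1000010 pc2: +4 =494
r67=1000011 pc3: +8 =502
r68=1000100 pc2: +4 =506
r69=1000101 pc3: +8 =514
r70=1000110 pc3: +8 =522
r71=1000111 pc4: +16 =538
r72=1001000 pc2: +4 =542
r73=1001001 pc3: +8 =550
r74=1001010 pc3: +8 =558
r75=1001011 pc4: +16 =574
r76=1001100 pc3: +8 =582
r77=1001101 pc4: +16 =598
r78=1001110 pc4: +16 =614
r79=1001111 pc5: +32 =646
r80=1010000 pc2: +4 =650
r81=1010001 pc3: +8 =658
r82=1010010 pc3: +8 =666
r83=1010011 pc4: +16 =682
r84=1010100 pc3: +8 =690
r85=1010101 pc4: +16 =706
r86=1010110 pc4: +16 =722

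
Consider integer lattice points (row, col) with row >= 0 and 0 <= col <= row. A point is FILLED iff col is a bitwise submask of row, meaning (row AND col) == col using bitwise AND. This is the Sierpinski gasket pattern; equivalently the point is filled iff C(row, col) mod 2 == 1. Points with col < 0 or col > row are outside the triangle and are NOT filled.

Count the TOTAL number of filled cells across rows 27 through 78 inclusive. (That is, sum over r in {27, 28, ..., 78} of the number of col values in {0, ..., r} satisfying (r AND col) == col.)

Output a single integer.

Answer: 704

Derivation:
r27=11011 pc4: +16 =16
r28=11100 pc3: +8 =24
r29=11101 pc4: +16 =40
r30=11110 pc4: +16 =56
r31=11111 pc5: +32 =88
r32=100000 pc1: +2 =90
r33=100001 pc2: +4 =94
r34=100010 pc2: +4 =98
r35=100011 pc3: +8 =106
r36=100100 pc2: +4 =110
r37=100101 pc3: +8 =118
r38=100110 pc3: +8 =126
r39=100111 pc4: +16 =142
r40=101000 pc2: +4 =146
r41=101001 pc3: +8 =154
r42=101010 pc3: +8 =162
r43=101011 pc4: +16 =178
r44=101100 pc3: +8 =186
r45=101101 pc4: +16 =202
r46=101110 pc4: +16 =218
r47=101111 pc5: +32 =250
r48=110000 pc2: +4 =254
r49=110001 pc3: +8 =262
r50=110010 pc3: +8 =270
r51=110011 pc4: +16 =286
r52=110100 pc3: +8 =294
r53=110101 pc4: +16 =310
r54=110110 pc4: +16 =326
r55=110111 pc5: +32 =358
r56=111000 pc3: +8 =366
r57=111001 pc4: +16 =382
r58=111010 pc4: +16 =398
r59=111011 pc5: +32 =430
r60=111100 pc4: +16 =446
r61=111101 pc5: +32 =478
r62=111110 pc5: +32 =510
r63=111111 pc6: +64 =574
r64=1000000 pc1: +2 =576
r65=1000001 pc2: +4 =580
r66=1000010 pc2: +4 =584
r67=1000011 pc3: +8 =592
r68=1000100 pc2: +4 =596
r69=1000101 pc3: +8 =604
r70=1000110 pc3: +8 =612
r71=1000111 pc4: +16 =628
r72=1001000 pc2: +4 =632
r73=1001001 pc3: +8 =640
r74=1001010 pc3: +8 =648
r75=1001011 pc4: +16 =664
r76=1001100 pc3: +8 =672
r77=1001101 pc4: +16 =688
r78=1001110 pc4: +16 =704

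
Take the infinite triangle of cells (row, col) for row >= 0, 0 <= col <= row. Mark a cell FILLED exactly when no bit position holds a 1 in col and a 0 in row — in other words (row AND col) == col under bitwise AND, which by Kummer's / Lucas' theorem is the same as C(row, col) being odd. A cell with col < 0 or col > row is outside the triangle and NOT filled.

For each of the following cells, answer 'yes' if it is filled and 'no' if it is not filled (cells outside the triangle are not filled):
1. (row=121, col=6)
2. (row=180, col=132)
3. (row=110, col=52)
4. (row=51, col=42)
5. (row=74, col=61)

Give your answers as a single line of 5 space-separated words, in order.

Answer: no yes no no no

Derivation:
(121,6): row=0b1111001, col=0b110, row AND col = 0b0 = 0; 0 != 6 -> empty
(180,132): row=0b10110100, col=0b10000100, row AND col = 0b10000100 = 132; 132 == 132 -> filled
(110,52): row=0b1101110, col=0b110100, row AND col = 0b100100 = 36; 36 != 52 -> empty
(51,42): row=0b110011, col=0b101010, row AND col = 0b100010 = 34; 34 != 42 -> empty
(74,61): row=0b1001010, col=0b111101, row AND col = 0b1000 = 8; 8 != 61 -> empty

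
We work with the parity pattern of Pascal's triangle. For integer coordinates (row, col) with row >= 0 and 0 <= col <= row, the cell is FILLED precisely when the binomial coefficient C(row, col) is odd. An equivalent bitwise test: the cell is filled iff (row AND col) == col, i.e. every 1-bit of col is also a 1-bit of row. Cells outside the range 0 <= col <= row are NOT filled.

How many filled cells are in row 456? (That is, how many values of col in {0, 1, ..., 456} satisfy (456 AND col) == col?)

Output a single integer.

Answer: 16

Derivation:
456 in binary = 111001000
popcount(456) = number of 1-bits in 111001000 = 4
A col c satisfies (456 AND c) == c iff every set bit of c is also set in 456; each of the 4 set bits of 456 can independently be on or off in c.
count = 2^4 = 16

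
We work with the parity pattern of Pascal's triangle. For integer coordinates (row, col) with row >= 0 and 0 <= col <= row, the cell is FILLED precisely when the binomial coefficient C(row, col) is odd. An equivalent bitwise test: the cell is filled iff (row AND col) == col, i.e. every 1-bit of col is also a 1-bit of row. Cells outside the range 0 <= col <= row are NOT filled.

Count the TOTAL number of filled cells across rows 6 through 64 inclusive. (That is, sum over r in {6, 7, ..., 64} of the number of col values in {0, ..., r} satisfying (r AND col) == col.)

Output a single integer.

r6=110 pc2: +4 =4
r7=111 pc3: +8 =12
r8=1000 pc1: +2 =14
r9=1001 pc2: +4 =18
r10=1010 pc2: +4 =22
r11=1011 pc3: +8 =30
r12=1100 pc2: +4 =34
r13=1101 pc3: +8 =42
r14=1110 pc3: +8 =50
r15=1111 pc4: +16 =66
r16=10000 pc1: +2 =68
r17=10001 pc2: +4 =72
r18=10010 pc2: +4 =76
r19=10011 pc3: +8 =84
r20=10100 pc2: +4 =88
r21=10101 pc3: +8 =96
r22=10110 pc3: +8 =104
r23=10111 pc4: +16 =120
r24=11000 pc2: +4 =124
r25=11001 pc3: +8 =132
r26=11010 pc3: +8 =140
r27=11011 pc4: +16 =156
r28=11100 pc3: +8 =164
r29=11101 pc4: +16 =180
r30=11110 pc4: +16 =196
r31=11111 pc5: +32 =228
r32=100000 pc1: +2 =230
r33=100001 pc2: +4 =234
r34=100010 pc2: +4 =238
r35=100011 pc3: +8 =246
r36=100100 pc2: +4 =250
r37=100101 pc3: +8 =258
r38=100110 pc3: +8 =266
r39=100111 pc4: +16 =282
r40=101000 pc2: +4 =286
r41=101001 pc3: +8 =294
r42=101010 pc3: +8 =302
r43=101011 pc4: +16 =318
r44=101100 pc3: +8 =326
r45=101101 pc4: +16 =342
r46=101110 pc4: +16 =358
r47=101111 pc5: +32 =390
r48=110000 pc2: +4 =394
r49=110001 pc3: +8 =402
r50=110010 pc3: +8 =410
r51=110011 pc4: +16 =426
r52=110100 pc3: +8 =434
r53=110101 pc4: +16 =450
r54=110110 pc4: +16 =466
r55=110111 pc5: +32 =498
r56=111000 pc3: +8 =506
r57=111001 pc4: +16 =522
r58=111010 pc4: +16 =538
r59=111011 pc5: +32 =570
r60=111100 pc4: +16 =586
r61=111101 pc5: +32 =618
r62=111110 pc5: +32 =650
r63=111111 pc6: +64 =714
r64=1000000 pc1: +2 =716

Answer: 716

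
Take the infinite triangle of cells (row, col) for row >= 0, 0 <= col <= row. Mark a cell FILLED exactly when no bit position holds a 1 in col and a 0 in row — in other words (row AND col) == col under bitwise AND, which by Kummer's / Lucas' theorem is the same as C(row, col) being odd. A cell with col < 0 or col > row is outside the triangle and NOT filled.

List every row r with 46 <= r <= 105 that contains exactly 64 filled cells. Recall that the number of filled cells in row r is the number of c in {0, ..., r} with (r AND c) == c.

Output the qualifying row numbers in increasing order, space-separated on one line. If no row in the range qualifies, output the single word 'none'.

Answer: 63 95

Derivation:
Row r has 2^popcount(r) filled cells, so we need popcount(r) = log2(64) = 6.
Scan r = 46..105 and keep those with exactly 6 one-bits:
r=46=101110 popcount=4 -> skip
r=47=101111 popcount=5 -> skip
r=48=110000 popcount=2 -> skip
r=49=110001 popcount=3 -> skip
r=50=110010 popcount=3 -> skip
r=51=110011 popcount=4 -> skip
r=52=110100 popcount=3 -> skip
r=53=110101 popcount=4 -> skip
r=54=110110 popcount=4 -> skip
r=55=110111 popcount=5 -> skip
r=56=111000 popcount=3 -> skip
r=57=111001 popcount=4 -> skip
r=58=111010 popcount=4 -> skip
r=59=111011 popcount=5 -> skip
r=60=111100 popcount=4 -> skip
r=61=111101 popcount=5 -> skip
r=62=111110 popcount=5 -> skip
r=63=111111 popcount=6 -> KEEP
r=64=1000000 popcount=1 -> skip
r=65=1000001 popcount=2 -> skip
r=66=1000010 popcount=2 -> skip
r=67=1000011 popcount=3 -> skip
r=68=1000100 popcount=2 -> skip
r=69=1000101 popcount=3 -> skip
r=70=1000110 popcount=3 -> skip
r=71=1000111 popcount=4 -> skip
r=72=1001000 popcount=2 -> skip
r=73=1001001 popcount=3 -> skip
r=74=1001010 popcount=3 -> skip
r=75=1001011 popcount=4 -> skip
r=76=1001100 popcount=3 -> skip
r=77=1001101 popcount=4 -> skip
r=78=1001110 popcount=4 -> skip
r=79=1001111 popcount=5 -> skip
r=80=1010000 popcount=2 -> skip
r=81=1010001 popcount=3 -> skip
r=82=1010010 popcount=3 -> skip
r=83=1010011 popcount=4 -> skip
r=84=1010100 popcount=3 -> skip
r=85=1010101 popcount=4 -> skip
r=86=1010110 popcount=4 -> skip
r=87=1010111 popcount=5 -> skip
r=88=1011000 popcount=3 -> skip
r=89=1011001 popcount=4 -> skip
r=90=1011010 popcount=4 -> skip
r=91=1011011 popcount=5 -> skip
r=92=1011100 popcount=4 -> skip
r=93=1011101 popcount=5 -> skip
r=94=1011110 popcount=5 -> skip
r=95=1011111 popcount=6 -> KEEP
r=96=1100000 popcount=2 -> skip
r=97=1100001 popcount=3 -> skip
r=98=1100010 popcount=3 -> skip
r=99=1100011 popcount=4 -> skip
r=100=1100100 popcount=3 -> skip
r=101=1100101 popcount=4 -> skip
r=102=1100110 popcount=4 -> skip
r=103=1100111 popcount=5 -> skip
r=104=1101000 popcount=3 -> skip
r=105=1101001 popcount=4 -> skip
Kept rows: 63 95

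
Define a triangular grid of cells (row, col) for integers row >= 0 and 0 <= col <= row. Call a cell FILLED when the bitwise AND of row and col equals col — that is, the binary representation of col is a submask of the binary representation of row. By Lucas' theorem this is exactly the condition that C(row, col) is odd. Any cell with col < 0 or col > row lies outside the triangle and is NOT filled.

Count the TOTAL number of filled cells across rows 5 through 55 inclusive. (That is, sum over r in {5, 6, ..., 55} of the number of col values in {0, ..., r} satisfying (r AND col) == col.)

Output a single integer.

r5=101 pc2: +4 =4
r6=110 pc2: +4 =8
r7=111 pc3: +8 =16
r8=1000 pc1: +2 =18
r9=1001 pc2: +4 =22
r10=1010 pc2: +4 =26
r11=1011 pc3: +8 =34
r12=1100 pc2: +4 =38
r13=1101 pc3: +8 =46
r14=1110 pc3: +8 =54
r15=1111 pc4: +16 =70
r16=10000 pc1: +2 =72
r17=10001 pc2: +4 =76
r18=10010 pc2: +4 =80
r19=10011 pc3: +8 =88
r20=10100 pc2: +4 =92
r21=10101 pc3: +8 =100
r22=10110 pc3: +8 =108
r23=10111 pc4: +16 =124
r24=11000 pc2: +4 =128
r25=11001 pc3: +8 =136
r26=11010 pc3: +8 =144
r27=11011 pc4: +16 =160
r28=11100 pc3: +8 =168
r29=11101 pc4: +16 =184
r30=11110 pc4: +16 =200
r31=11111 pc5: +32 =232
r32=100000 pc1: +2 =234
r33=100001 pc2: +4 =238
r34=100010 pc2: +4 =242
r35=100011 pc3: +8 =250
r36=100100 pc2: +4 =254
r37=100101 pc3: +8 =262
r38=100110 pc3: +8 =270
r39=100111 pc4: +16 =286
r40=101000 pc2: +4 =290
r41=101001 pc3: +8 =298
r42=101010 pc3: +8 =306
r43=101011 pc4: +16 =322
r44=101100 pc3: +8 =330
r45=101101 pc4: +16 =346
r46=101110 pc4: +16 =362
r47=101111 pc5: +32 =394
r48=110000 pc2: +4 =398
r49=110001 pc3: +8 =406
r50=110010 pc3: +8 =414
r51=110011 pc4: +16 =430
r52=110100 pc3: +8 =438
r53=110101 pc4: +16 =454
r54=110110 pc4: +16 =470
r55=110111 pc5: +32 =502

Answer: 502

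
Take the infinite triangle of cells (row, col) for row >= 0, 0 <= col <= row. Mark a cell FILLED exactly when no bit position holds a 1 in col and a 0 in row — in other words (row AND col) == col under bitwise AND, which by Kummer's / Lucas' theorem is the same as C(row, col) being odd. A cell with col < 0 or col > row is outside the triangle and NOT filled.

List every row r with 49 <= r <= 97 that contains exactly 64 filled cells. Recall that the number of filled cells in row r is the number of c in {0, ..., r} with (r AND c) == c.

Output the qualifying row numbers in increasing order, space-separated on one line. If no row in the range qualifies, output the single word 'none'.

Answer: 63 95

Derivation:
Row r has 2^popcount(r) filled cells, so we need popcount(r) = log2(64) = 6.
Scan r = 49..97 and keep those with exactly 6 one-bits:
r=49=110001 popcount=3 -> skip
r=50=110010 popcount=3 -> skip
r=51=110011 popcount=4 -> skip
r=52=110100 popcount=3 -> skip
r=53=110101 popcount=4 -> skip
r=54=110110 popcount=4 -> skip
r=55=110111 popcount=5 -> skip
r=56=111000 popcount=3 -> skip
r=57=111001 popcount=4 -> skip
r=58=111010 popcount=4 -> skip
r=59=111011 popcount=5 -> skip
r=60=111100 popcount=4 -> skip
r=61=111101 popcount=5 -> skip
r=62=111110 popcount=5 -> skip
r=63=111111 popcount=6 -> KEEP
r=64=1000000 popcount=1 -> skip
r=65=1000001 popcount=2 -> skip
r=66=1000010 popcount=2 -> skip
r=67=1000011 popcount=3 -> skip
r=68=1000100 popcount=2 -> skip
r=69=1000101 popcount=3 -> skip
r=70=1000110 popcount=3 -> skip
r=71=1000111 popcount=4 -> skip
r=72=1001000 popcount=2 -> skip
r=73=1001001 popcount=3 -> skip
r=74=1001010 popcount=3 -> skip
r=75=1001011 popcount=4 -> skip
r=76=1001100 popcount=3 -> skip
r=77=1001101 popcount=4 -> skip
r=78=1001110 popcount=4 -> skip
r=79=1001111 popcount=5 -> skip
r=80=1010000 popcount=2 -> skip
r=81=1010001 popcount=3 -> skip
r=82=1010010 popcount=3 -> skip
r=83=1010011 popcount=4 -> skip
r=84=1010100 popcount=3 -> skip
r=85=1010101 popcount=4 -> skip
r=86=1010110 popcount=4 -> skip
r=87=1010111 popcount=5 -> skip
r=88=1011000 popcount=3 -> skip
r=89=1011001 popcount=4 -> skip
r=90=1011010 popcount=4 -> skip
r=91=1011011 popcount=5 -> skip
r=92=1011100 popcount=4 -> skip
r=93=1011101 popcount=5 -> skip
r=94=1011110 popcount=5 -> skip
r=95=1011111 popcount=6 -> KEEP
r=96=1100000 popcount=2 -> skip
r=97=1100001 popcount=3 -> skip
Kept rows: 63 95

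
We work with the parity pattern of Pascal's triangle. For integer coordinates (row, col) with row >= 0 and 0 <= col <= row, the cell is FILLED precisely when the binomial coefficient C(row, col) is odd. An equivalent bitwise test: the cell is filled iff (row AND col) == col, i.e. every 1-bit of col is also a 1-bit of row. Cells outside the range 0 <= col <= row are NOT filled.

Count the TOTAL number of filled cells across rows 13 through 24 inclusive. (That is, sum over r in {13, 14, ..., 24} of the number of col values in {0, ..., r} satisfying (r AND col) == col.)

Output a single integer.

Answer: 90

Derivation:
r13=1101 pc3: +8 =8
r14=1110 pc3: +8 =16
r15=1111 pc4: +16 =32
r16=10000 pc1: +2 =34
r17=10001 pc2: +4 =38
r18=10010 pc2: +4 =42
r19=10011 pc3: +8 =50
r20=10100 pc2: +4 =54
r21=10101 pc3: +8 =62
r22=10110 pc3: +8 =70
r23=10111 pc4: +16 =86
r24=11000 pc2: +4 =90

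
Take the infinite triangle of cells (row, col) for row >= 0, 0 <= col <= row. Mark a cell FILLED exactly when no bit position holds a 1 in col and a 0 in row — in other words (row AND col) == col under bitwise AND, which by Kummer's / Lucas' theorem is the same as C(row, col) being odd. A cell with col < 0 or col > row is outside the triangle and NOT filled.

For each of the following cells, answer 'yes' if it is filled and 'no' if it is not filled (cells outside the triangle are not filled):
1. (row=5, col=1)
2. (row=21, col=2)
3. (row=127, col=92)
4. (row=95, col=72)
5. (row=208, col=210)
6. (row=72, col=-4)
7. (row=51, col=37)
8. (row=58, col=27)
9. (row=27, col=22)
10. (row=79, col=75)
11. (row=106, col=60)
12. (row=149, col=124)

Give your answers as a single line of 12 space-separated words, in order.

(5,1): row=0b101, col=0b1, row AND col = 0b1 = 1; 1 == 1 -> filled
(21,2): row=0b10101, col=0b10, row AND col = 0b0 = 0; 0 != 2 -> empty
(127,92): row=0b1111111, col=0b1011100, row AND col = 0b1011100 = 92; 92 == 92 -> filled
(95,72): row=0b1011111, col=0b1001000, row AND col = 0b1001000 = 72; 72 == 72 -> filled
(208,210): col outside [0, 208] -> not filled
(72,-4): col outside [0, 72] -> not filled
(51,37): row=0b110011, col=0b100101, row AND col = 0b100001 = 33; 33 != 37 -> empty
(58,27): row=0b111010, col=0b11011, row AND col = 0b11010 = 26; 26 != 27 -> empty
(27,22): row=0b11011, col=0b10110, row AND col = 0b10010 = 18; 18 != 22 -> empty
(79,75): row=0b1001111, col=0b1001011, row AND col = 0b1001011 = 75; 75 == 75 -> filled
(106,60): row=0b1101010, col=0b111100, row AND col = 0b101000 = 40; 40 != 60 -> empty
(149,124): row=0b10010101, col=0b1111100, row AND col = 0b10100 = 20; 20 != 124 -> empty

Answer: yes no yes yes no no no no no yes no no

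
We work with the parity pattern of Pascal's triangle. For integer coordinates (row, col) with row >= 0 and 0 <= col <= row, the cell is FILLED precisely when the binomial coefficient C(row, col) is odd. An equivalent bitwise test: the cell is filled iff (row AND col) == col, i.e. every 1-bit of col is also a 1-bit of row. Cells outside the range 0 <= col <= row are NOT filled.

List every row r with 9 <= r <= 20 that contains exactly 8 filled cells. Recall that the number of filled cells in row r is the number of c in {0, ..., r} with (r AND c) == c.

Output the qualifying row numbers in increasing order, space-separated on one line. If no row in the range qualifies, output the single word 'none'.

Answer: 11 13 14 19

Derivation:
Row r has 2^popcount(r) filled cells, so we need popcount(r) = log2(8) = 3.
Scan r = 9..20 and keep those with exactly 3 one-bits:
r=9=1001 popcount=2 -> skip
r=10=1010 popcount=2 -> skip
r=11=1011 popcount=3 -> KEEP
r=12=1100 popcount=2 -> skip
r=13=1101 popcount=3 -> KEEP
r=14=1110 popcount=3 -> KEEP
r=15=1111 popcount=4 -> skip
r=16=10000 popcount=1 -> skip
r=17=10001 popcount=2 -> skip
r=18=10010 popcount=2 -> skip
r=19=10011 popcount=3 -> KEEP
r=20=10100 popcount=2 -> skip
Kept rows: 11 13 14 19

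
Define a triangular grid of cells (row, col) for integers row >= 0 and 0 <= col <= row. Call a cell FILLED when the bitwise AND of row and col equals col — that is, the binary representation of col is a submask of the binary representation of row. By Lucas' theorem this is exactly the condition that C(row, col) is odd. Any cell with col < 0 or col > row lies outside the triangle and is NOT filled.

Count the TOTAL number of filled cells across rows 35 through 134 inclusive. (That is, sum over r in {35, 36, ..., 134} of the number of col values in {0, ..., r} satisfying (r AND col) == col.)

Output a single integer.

r35=100011 pc3: +8 =8
r36=100100 pc2: +4 =12
r37=100101 pc3: +8 =20
r38=100110 pc3: +8 =28
r39=100111 pc4: +16 =44
r40=101000 pc2: +4 =48
r41=101001 pc3: +8 =56
r42=101010 pc3: +8 =64
r43=101011 pc4: +16 =80
r44=101100 pc3: +8 =88
r45=101101 pc4: +16 =104
r46=101110 pc4: +16 =120
r47=101111 pc5: +32 =152
r48=110000 pc2: +4 =156
r49=110001 pc3: +8 =164
r50=110010 pc3: +8 =172
r51=110011 pc4: +16 =188
r52=110100 pc3: +8 =196
r53=110101 pc4: +16 =212
r54=110110 pc4: +16 =228
r55=110111 pc5: +32 =260
r56=111000 pc3: +8 =268
r57=111001 pc4: +16 =284
r58=111010 pc4: +16 =300
r59=111011 pc5: +32 =332
r60=111100 pc4: +16 =348
r61=111101 pc5: +32 =380
r62=111110 pc5: +32 =412
r63=111111 pc6: +64 =476
r64=1000000 pc1: +2 =478
r65=1000001 pc2: +4 =482
r66=1000010 pc2: +4 =486
r67=1000011 pc3: +8 =494
r68=1000100 pc2: +4 =498
r69=1000101 pc3: +8 =506
r70=1000110 pc3: +8 =514
r71=1000111 pc4: +16 =530
r72=1001000 pc2: +4 =534
r73=1001001 pc3: +8 =542
r74=1001010 pc3: +8 =550
r75=1001011 pc4: +16 =566
r76=1001100 pc3: +8 =574
r77=1001101 pc4: +16 =590
r78=1001110 pc4: +16 =606
r79=1001111 pc5: +32 =638
r80=1010000 pc2: +4 =642
r81=1010001 pc3: +8 =650
r82=1010010 pc3: +8 =658
r83=1010011 pc4: +16 =674
r84=1010100 pc3: +8 =682
r85=1010101 pc4: +16 =698
r86=1010110 pc4: +16 =714
r87=1010111 pc5: +32 =746
r88=1011000 pc3: +8 =754
r89=1011001 pc4: +16 =770
r90=1011010 pc4: +16 =786
r91=1011011 pc5: +32 =818
r92=1011100 pc4: +16 =834
r93=1011101 pc5: +32 =866
r94=1011110 pc5: +32 =898
r95=1011111 pc6: +64 =962
r96=1100000 pc2: +4 =966
r97=1100001 pc3: +8 =974
r98=1100010 pc3: +8 =982
r99=1100011 pc4: +16 =998
r100=1100100 pc3: +8 =1006
r101=1100101 pc4: +16 =1022
r102=1100110 pc4: +16 =1038
r103=1100111 pc5: +32 =1070
r104=1101000 pc3: +8 =1078
r105=1101001 pc4: +16 =1094
r106=1101010 pc4: +16 =1110
r107=1101011 pc5: +32 =1142
r108=1101100 pc4: +16 =1158
r109=1101101 pc5: +32 =1190
r110=1101110 pc5: +32 =1222
r111=1101111 pc6: +64 =1286
r112=1110000 pc3: +8 =1294
r113=1110001 pc4: +16 =1310
r114=1110010 pc4: +16 =1326
r115=1110011 pc5: +32 =1358
r116=1110100 pc4: +16 =1374
r117=1110101 pc5: +32 =1406
r118=1110110 pc5: +32 =1438
r119=1110111 pc6: +64 =1502
r120=1111000 pc4: +16 =1518
r121=1111001 pc5: +32 =1550
r122=1111010 pc5: +32 =1582
r123=1111011 pc6: +64 =1646
r124=1111100 pc5: +32 =1678
r125=1111101 pc6: +64 =1742
r126=1111110 pc6: +64 =1806
r127=1111111 pc7: +128 =1934
r128=10000000 pc1: +2 =1936
r129=10000001 pc2: +4 =1940
r130=10000010 pc2: +4 =1944
r131=10000011 pc3: +8 =1952
r132=10000100 pc2: +4 =1956
r133=10000101 pc3: +8 =1964
r134=10000110 pc3: +8 =1972

Answer: 1972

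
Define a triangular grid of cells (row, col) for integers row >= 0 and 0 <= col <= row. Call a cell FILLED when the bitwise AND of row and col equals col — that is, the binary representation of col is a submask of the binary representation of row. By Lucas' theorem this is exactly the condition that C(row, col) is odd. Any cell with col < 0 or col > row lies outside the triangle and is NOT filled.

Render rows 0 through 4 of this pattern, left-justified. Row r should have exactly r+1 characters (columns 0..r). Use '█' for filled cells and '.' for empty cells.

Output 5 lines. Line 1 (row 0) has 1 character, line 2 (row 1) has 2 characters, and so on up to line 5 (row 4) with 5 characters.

r0=0: █
r1=1: ██
r2=10: █.█
r3=11: ████
r4=100: █...█

Answer: █
██
█.█
████
█...█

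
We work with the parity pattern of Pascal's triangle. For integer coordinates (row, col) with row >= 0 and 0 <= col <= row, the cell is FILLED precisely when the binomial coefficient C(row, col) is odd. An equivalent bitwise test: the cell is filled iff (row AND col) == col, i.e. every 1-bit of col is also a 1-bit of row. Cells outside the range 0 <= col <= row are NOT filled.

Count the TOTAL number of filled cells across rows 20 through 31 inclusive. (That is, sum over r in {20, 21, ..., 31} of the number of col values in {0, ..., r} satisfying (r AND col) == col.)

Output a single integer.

Answer: 144

Derivation:
r20=10100 pc2: +4 =4
r21=10101 pc3: +8 =12
r22=10110 pc3: +8 =20
r23=10111 pc4: +16 =36
r24=11000 pc2: +4 =40
r25=11001 pc3: +8 =48
r26=11010 pc3: +8 =56
r27=11011 pc4: +16 =72
r28=11100 pc3: +8 =80
r29=11101 pc4: +16 =96
r30=11110 pc4: +16 =112
r31=11111 pc5: +32 =144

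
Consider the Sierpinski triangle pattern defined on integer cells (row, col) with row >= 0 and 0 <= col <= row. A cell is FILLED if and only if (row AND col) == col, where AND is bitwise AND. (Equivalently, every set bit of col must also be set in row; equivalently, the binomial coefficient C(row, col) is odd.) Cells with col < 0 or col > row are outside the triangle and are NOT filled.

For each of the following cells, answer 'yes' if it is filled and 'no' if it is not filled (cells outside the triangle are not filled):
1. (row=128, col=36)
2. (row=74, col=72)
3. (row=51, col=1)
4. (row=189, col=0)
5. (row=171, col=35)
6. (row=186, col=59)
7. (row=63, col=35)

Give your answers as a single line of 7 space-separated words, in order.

Answer: no yes yes yes yes no yes

Derivation:
(128,36): row=0b10000000, col=0b100100, row AND col = 0b0 = 0; 0 != 36 -> empty
(74,72): row=0b1001010, col=0b1001000, row AND col = 0b1001000 = 72; 72 == 72 -> filled
(51,1): row=0b110011, col=0b1, row AND col = 0b1 = 1; 1 == 1 -> filled
(189,0): row=0b10111101, col=0b0, row AND col = 0b0 = 0; 0 == 0 -> filled
(171,35): row=0b10101011, col=0b100011, row AND col = 0b100011 = 35; 35 == 35 -> filled
(186,59): row=0b10111010, col=0b111011, row AND col = 0b111010 = 58; 58 != 59 -> empty
(63,35): row=0b111111, col=0b100011, row AND col = 0b100011 = 35; 35 == 35 -> filled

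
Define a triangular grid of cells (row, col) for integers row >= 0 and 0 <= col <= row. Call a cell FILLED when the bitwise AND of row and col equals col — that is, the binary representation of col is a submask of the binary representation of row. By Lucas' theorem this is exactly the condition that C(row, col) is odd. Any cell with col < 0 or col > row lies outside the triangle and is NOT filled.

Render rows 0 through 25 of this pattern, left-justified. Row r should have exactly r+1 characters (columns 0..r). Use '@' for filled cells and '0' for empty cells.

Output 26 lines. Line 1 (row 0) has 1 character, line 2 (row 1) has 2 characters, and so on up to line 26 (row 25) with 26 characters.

r0=0: @
r1=1: @@
r2=10: @0@
r3=11: @@@@
r4=100: @000@
r5=101: @@00@@
r6=110: @0@0@0@
r7=111: @@@@@@@@
r8=1000: @0000000@
r9=1001: @@000000@@
r10=1010: @0@00000@0@
r11=1011: @@@@0000@@@@
r12=1100: @000@000@000@
r13=1101: @@00@@00@@00@@
r14=1110: @0@0@0@0@0@0@0@
r15=1111: @@@@@@@@@@@@@@@@
r16=10000: @000000000000000@
r17=10001: @@00000000000000@@
r18=10010: @0@0000000000000@0@
r19=10011: @@@@000000000000@@@@
r20=10100: @000@00000000000@000@
r21=10101: @@00@@0000000000@@00@@
r22=10110: @0@0@0@000000000@0@0@0@
r23=10111: @@@@@@@@00000000@@@@@@@@
r24=11000: @0000000@0000000@0000000@
r25=11001: @@000000@@000000@@000000@@

Answer: @
@@
@0@
@@@@
@000@
@@00@@
@0@0@0@
@@@@@@@@
@0000000@
@@000000@@
@0@00000@0@
@@@@0000@@@@
@000@000@000@
@@00@@00@@00@@
@0@0@0@0@0@0@0@
@@@@@@@@@@@@@@@@
@000000000000000@
@@00000000000000@@
@0@0000000000000@0@
@@@@000000000000@@@@
@000@00000000000@000@
@@00@@0000000000@@00@@
@0@0@0@000000000@0@0@0@
@@@@@@@@00000000@@@@@@@@
@0000000@0000000@0000000@
@@000000@@000000@@000000@@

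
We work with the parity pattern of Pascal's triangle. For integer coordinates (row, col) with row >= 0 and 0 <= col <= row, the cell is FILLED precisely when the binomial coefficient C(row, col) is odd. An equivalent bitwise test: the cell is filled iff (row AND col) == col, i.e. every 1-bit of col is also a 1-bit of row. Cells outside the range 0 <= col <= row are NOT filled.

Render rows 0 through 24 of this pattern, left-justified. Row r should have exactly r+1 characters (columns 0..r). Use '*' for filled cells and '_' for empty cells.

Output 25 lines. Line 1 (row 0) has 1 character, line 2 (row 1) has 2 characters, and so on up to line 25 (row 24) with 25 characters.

Answer: *
**
*_*
****
*___*
**__**
*_*_*_*
********
*_______*
**______**
*_*_____*_*
****____****
*___*___*___*
**__**__**__**
*_*_*_*_*_*_*_*
****************
*_______________*
**______________**
*_*_____________*_*
****____________****
*___*___________*___*
**__**__________**__**
*_*_*_*_________*_*_*_*
********________********
*_______*_______*_______*

Derivation:
r0=0: *
r1=1: **
r2=10: *_*
r3=11: ****
r4=100: *___*
r5=101: **__**
r6=110: *_*_*_*
r7=111: ********
r8=1000: *_______*
r9=1001: **______**
r10=1010: *_*_____*_*
r11=1011: ****____****
r12=1100: *___*___*___*
r13=1101: **__**__**__**
r14=1110: *_*_*_*_*_*_*_*
r15=1111: ****************
r16=10000: *_______________*
r17=10001: **______________**
r18=10010: *_*_____________*_*
r19=10011: ****____________****
r20=10100: *___*___________*___*
r21=10101: **__**__________**__**
r22=10110: *_*_*_*_________*_*_*_*
r23=10111: ********________********
r24=11000: *_______*_______*_______*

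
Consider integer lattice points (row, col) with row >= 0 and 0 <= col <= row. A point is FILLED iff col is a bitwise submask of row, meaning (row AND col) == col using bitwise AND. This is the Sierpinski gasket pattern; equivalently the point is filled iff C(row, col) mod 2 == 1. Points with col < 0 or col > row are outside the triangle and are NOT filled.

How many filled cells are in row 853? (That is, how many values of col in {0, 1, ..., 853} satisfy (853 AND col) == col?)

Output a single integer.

853 in binary = 1101010101
popcount(853) = number of 1-bits in 1101010101 = 6
A col c satisfies (853 AND c) == c iff every set bit of c is also set in 853; each of the 6 set bits of 853 can independently be on or off in c.
count = 2^6 = 64

Answer: 64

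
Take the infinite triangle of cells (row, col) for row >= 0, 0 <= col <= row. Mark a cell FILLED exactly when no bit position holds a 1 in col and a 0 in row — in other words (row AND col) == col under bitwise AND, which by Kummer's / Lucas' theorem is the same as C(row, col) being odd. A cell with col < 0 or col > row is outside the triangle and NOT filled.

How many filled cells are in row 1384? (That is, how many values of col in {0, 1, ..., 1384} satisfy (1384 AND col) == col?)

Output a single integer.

Answer: 32

Derivation:
1384 in binary = 10101101000
popcount(1384) = number of 1-bits in 10101101000 = 5
A col c satisfies (1384 AND c) == c iff every set bit of c is also set in 1384; each of the 5 set bits of 1384 can independently be on or off in c.
count = 2^5 = 32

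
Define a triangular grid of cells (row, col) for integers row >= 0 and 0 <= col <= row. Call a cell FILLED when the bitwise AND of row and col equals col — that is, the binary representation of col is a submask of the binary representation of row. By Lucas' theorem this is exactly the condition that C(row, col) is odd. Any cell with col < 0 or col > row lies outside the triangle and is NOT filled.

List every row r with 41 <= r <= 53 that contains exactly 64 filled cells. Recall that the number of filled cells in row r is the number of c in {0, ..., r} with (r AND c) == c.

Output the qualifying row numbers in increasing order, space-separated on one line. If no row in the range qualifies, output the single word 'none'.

Answer: none

Derivation:
Row r has 2^popcount(r) filled cells, so we need popcount(r) = log2(64) = 6.
Scan r = 41..53 and keep those with exactly 6 one-bits:
r=41=101001 popcount=3 -> skip
r=42=101010 popcount=3 -> skip
r=43=101011 popcount=4 -> skip
r=44=101100 popcount=3 -> skip
r=45=101101 popcount=4 -> skip
r=46=101110 popcount=4 -> skip
r=47=101111 popcount=5 -> skip
r=48=110000 popcount=2 -> skip
r=49=110001 popcount=3 -> skip
r=50=110010 popcount=3 -> skip
r=51=110011 popcount=4 -> skip
r=52=110100 popcount=3 -> skip
r=53=110101 popcount=4 -> skip
Kept rows: none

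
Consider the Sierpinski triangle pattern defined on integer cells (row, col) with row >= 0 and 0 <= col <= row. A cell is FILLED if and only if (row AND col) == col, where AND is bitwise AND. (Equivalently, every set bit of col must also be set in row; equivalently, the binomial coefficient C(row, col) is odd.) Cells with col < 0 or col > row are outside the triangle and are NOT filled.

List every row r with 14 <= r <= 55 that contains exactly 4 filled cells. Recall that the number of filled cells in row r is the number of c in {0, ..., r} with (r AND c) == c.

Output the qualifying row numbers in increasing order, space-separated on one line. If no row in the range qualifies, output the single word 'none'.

Answer: 17 18 20 24 33 34 36 40 48

Derivation:
Row r has 2^popcount(r) filled cells, so we need popcount(r) = log2(4) = 2.
Scan r = 14..55 and keep those with exactly 2 one-bits:
r=14=1110 popcount=3 -> skip
r=15=1111 popcount=4 -> skip
r=16=10000 popcount=1 -> skip
r=17=10001 popcount=2 -> KEEP
r=18=10010 popcount=2 -> KEEP
r=19=10011 popcount=3 -> skip
r=20=10100 popcount=2 -> KEEP
r=21=10101 popcount=3 -> skip
r=22=10110 popcount=3 -> skip
r=23=10111 popcount=4 -> skip
r=24=11000 popcount=2 -> KEEP
r=25=11001 popcount=3 -> skip
r=26=11010 popcount=3 -> skip
r=27=11011 popcount=4 -> skip
r=28=11100 popcount=3 -> skip
r=29=11101 popcount=4 -> skip
r=30=11110 popcount=4 -> skip
r=31=11111 popcount=5 -> skip
r=32=100000 popcount=1 -> skip
r=33=100001 popcount=2 -> KEEP
r=34=100010 popcount=2 -> KEEP
r=35=100011 popcount=3 -> skip
r=36=100100 popcount=2 -> KEEP
r=37=100101 popcount=3 -> skip
r=38=100110 popcount=3 -> skip
r=39=100111 popcount=4 -> skip
r=40=101000 popcount=2 -> KEEP
r=41=101001 popcount=3 -> skip
r=42=101010 popcount=3 -> skip
r=43=101011 popcount=4 -> skip
r=44=101100 popcount=3 -> skip
r=45=101101 popcount=4 -> skip
r=46=101110 popcount=4 -> skip
r=47=101111 popcount=5 -> skip
r=48=110000 popcount=2 -> KEEP
r=49=110001 popcount=3 -> skip
r=50=110010 popcount=3 -> skip
r=51=110011 popcount=4 -> skip
r=52=110100 popcount=3 -> skip
r=53=110101 popcount=4 -> skip
r=54=110110 popcount=4 -> skip
r=55=110111 popcount=5 -> skip
Kept rows: 17 18 20 24 33 34 36 40 48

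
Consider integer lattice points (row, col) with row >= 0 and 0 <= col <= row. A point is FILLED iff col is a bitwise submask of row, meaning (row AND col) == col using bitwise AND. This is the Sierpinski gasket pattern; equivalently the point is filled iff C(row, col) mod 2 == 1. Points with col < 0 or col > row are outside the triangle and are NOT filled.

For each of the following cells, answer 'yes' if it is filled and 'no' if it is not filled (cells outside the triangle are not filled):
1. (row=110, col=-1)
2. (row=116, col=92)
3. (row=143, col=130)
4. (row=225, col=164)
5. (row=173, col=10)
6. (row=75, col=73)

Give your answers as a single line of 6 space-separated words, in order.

Answer: no no yes no no yes

Derivation:
(110,-1): col outside [0, 110] -> not filled
(116,92): row=0b1110100, col=0b1011100, row AND col = 0b1010100 = 84; 84 != 92 -> empty
(143,130): row=0b10001111, col=0b10000010, row AND col = 0b10000010 = 130; 130 == 130 -> filled
(225,164): row=0b11100001, col=0b10100100, row AND col = 0b10100000 = 160; 160 != 164 -> empty
(173,10): row=0b10101101, col=0b1010, row AND col = 0b1000 = 8; 8 != 10 -> empty
(75,73): row=0b1001011, col=0b1001001, row AND col = 0b1001001 = 73; 73 == 73 -> filled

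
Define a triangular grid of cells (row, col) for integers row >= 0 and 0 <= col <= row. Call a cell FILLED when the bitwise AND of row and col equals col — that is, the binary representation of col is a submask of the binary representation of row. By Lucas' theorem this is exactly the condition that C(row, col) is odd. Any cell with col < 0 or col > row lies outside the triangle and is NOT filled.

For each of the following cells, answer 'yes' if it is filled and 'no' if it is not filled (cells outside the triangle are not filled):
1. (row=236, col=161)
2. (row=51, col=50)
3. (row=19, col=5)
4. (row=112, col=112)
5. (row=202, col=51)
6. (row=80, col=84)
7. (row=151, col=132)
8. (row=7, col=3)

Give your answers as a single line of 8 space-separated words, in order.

Answer: no yes no yes no no yes yes

Derivation:
(236,161): row=0b11101100, col=0b10100001, row AND col = 0b10100000 = 160; 160 != 161 -> empty
(51,50): row=0b110011, col=0b110010, row AND col = 0b110010 = 50; 50 == 50 -> filled
(19,5): row=0b10011, col=0b101, row AND col = 0b1 = 1; 1 != 5 -> empty
(112,112): row=0b1110000, col=0b1110000, row AND col = 0b1110000 = 112; 112 == 112 -> filled
(202,51): row=0b11001010, col=0b110011, row AND col = 0b10 = 2; 2 != 51 -> empty
(80,84): col outside [0, 80] -> not filled
(151,132): row=0b10010111, col=0b10000100, row AND col = 0b10000100 = 132; 132 == 132 -> filled
(7,3): row=0b111, col=0b11, row AND col = 0b11 = 3; 3 == 3 -> filled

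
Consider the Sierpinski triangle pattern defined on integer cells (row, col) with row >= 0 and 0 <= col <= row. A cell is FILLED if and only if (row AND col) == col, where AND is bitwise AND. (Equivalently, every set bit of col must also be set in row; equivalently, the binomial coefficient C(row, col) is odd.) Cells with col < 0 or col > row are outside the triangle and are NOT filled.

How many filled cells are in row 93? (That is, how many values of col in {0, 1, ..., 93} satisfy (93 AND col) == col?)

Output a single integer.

Answer: 32

Derivation:
93 in binary = 1011101
popcount(93) = number of 1-bits in 1011101 = 5
A col c satisfies (93 AND c) == c iff every set bit of c is also set in 93; each of the 5 set bits of 93 can independently be on or off in c.
count = 2^5 = 32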